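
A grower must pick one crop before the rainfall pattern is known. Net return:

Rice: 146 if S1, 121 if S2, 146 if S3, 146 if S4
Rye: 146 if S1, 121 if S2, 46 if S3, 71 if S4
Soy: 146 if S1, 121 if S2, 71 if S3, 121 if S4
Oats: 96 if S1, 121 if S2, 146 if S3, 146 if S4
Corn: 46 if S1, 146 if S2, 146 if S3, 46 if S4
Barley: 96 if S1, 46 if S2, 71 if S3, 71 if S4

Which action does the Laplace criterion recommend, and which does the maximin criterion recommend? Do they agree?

laplace → Rice; maximin → Rice (agree)

Row averages: Rice=139.75, Rye=96, Soy=114.75, Oats=127.25, Corn=96, Barley=71
Highest average = 139.75 → Rice.
Row minima: Rice=121, Rye=46, Soy=71, Oats=96, Corn=46, Barley=46
Best worst-case = 121 → Rice.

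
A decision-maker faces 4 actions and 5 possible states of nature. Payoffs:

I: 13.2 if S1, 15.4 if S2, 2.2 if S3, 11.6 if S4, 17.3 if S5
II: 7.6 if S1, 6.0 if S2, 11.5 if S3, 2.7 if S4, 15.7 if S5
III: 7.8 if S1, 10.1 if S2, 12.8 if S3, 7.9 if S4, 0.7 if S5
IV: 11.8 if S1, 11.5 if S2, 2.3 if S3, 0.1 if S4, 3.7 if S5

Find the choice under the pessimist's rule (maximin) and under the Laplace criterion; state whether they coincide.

Row minima: I=2.2, II=2.7, III=0.7, IV=0.1
Best worst-case = 2.7 → II.
Row averages: I=11.94, II=8.7, III=7.86, IV=5.88
Highest average = 11.94 → I.

maximin → II; laplace → I (disagree)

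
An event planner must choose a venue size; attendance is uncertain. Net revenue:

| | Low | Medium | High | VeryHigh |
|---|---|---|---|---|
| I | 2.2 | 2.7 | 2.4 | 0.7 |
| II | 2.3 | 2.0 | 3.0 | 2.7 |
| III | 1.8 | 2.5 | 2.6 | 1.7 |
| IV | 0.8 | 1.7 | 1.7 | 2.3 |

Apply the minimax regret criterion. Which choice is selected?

II

Column bests: Low=2.3, Medium=2.7, High=3.0, VeryHigh=2.7.
I regrets: 0.1, 0.0, 0.6, 2.0 → max 2.0
II regrets: 0.0, 0.7, 0.0, 0.0 → max 0.7
III regrets: 0.5, 0.2, 0.4, 1.0 → max 1.0
IV regrets: 1.5, 1.0, 1.3, 0.4 → max 1.5
Smallest max regret = 0.7 → II.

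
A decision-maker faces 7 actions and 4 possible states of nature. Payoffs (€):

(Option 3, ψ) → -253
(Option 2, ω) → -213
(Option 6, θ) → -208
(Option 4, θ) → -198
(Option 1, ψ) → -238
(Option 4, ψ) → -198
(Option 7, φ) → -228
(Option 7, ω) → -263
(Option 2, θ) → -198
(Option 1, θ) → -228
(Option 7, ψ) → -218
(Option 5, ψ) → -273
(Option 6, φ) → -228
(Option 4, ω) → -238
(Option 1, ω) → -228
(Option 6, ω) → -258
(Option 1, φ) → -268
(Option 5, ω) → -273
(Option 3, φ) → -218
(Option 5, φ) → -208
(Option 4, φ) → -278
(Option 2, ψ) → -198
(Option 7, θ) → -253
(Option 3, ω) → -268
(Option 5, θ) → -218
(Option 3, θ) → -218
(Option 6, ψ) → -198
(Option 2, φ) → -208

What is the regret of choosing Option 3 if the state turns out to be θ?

Best payoff under θ is -198.
Regret = -198 − (-218) = 20.

20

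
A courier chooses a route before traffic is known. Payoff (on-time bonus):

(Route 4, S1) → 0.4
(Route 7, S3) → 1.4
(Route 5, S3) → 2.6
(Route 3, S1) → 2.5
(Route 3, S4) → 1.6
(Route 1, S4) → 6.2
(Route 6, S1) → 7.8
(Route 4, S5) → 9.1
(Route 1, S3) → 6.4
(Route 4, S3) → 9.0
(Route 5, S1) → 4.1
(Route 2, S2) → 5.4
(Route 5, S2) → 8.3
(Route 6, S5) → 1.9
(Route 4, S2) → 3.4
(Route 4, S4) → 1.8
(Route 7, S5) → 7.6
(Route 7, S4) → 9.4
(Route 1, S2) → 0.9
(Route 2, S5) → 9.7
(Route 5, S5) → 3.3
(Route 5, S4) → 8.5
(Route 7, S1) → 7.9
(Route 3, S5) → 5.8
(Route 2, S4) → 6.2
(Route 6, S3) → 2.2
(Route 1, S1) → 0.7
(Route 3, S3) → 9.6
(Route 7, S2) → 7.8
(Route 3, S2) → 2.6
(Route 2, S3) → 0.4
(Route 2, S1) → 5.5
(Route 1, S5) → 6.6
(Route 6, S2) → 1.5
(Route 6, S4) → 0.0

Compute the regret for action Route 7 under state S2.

0.5

Best payoff under S2 is 8.3.
Regret = 8.3 − 7.8 = 0.5.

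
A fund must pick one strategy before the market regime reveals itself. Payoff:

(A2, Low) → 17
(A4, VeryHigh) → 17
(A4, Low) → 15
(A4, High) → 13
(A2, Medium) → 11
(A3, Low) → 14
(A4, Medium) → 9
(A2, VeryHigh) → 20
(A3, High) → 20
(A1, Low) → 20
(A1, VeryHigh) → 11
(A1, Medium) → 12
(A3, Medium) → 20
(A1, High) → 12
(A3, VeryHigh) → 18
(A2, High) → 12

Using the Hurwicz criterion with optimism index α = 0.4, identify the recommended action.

A1: 0.4·20 + 0.6·11 = 14.6
A2: 0.4·20 + 0.6·11 = 14.6
A3: 0.4·20 + 0.6·14 = 16.4
A4: 0.4·17 + 0.6·9 = 12.2
Highest Hurwicz score = 16.4 → A3.

A3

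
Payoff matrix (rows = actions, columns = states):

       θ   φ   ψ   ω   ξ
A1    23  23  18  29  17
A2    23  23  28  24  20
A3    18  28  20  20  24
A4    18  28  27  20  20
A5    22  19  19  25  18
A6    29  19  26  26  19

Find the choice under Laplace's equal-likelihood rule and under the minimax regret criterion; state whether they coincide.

Row averages: A1=22, A2=23.6, A3=22, A4=22.6, A5=20.6, A6=23.8
Highest average = 23.8 → A6.
Column bests: θ=29, φ=28, ψ=28, ω=29, ξ=24.
A1 regrets: 6, 5, 10, 0, 7 → max 10
A2 regrets: 6, 5, 0, 5, 4 → max 6
A3 regrets: 11, 0, 8, 9, 0 → max 11
A4 regrets: 11, 0, 1, 9, 4 → max 11
A5 regrets: 7, 9, 9, 4, 6 → max 9
A6 regrets: 0, 9, 2, 3, 5 → max 9
Smallest max regret = 6 → A2.

laplace → A6; minimax regret → A2 (disagree)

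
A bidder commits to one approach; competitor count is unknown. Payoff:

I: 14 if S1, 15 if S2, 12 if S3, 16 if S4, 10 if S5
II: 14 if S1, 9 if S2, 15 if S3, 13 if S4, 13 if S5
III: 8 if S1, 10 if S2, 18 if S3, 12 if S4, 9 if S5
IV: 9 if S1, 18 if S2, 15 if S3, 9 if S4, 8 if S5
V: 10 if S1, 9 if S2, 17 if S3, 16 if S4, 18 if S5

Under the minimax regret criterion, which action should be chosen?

Column bests: S1=14, S2=18, S3=18, S4=16, S5=18.
I regrets: 0, 3, 6, 0, 8 → max 8
II regrets: 0, 9, 3, 3, 5 → max 9
III regrets: 6, 8, 0, 4, 9 → max 9
IV regrets: 5, 0, 3, 7, 10 → max 10
V regrets: 4, 9, 1, 0, 0 → max 9
Smallest max regret = 8 → I.

I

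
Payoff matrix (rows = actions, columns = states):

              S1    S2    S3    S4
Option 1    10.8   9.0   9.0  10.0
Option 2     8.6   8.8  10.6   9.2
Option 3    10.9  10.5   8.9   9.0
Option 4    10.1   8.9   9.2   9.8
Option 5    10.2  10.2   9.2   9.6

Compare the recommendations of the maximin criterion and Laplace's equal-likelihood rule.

Row minima: Option 1=9.0, Option 2=8.6, Option 3=8.9, Option 4=8.9, Option 5=9.2
Best worst-case = 9.2 → Option 5.
Row averages: Option 1=9.7, Option 2=9.3, Option 3=9.825, Option 4=9.5, Option 5=9.8
Highest average = 9.825 → Option 3.

maximin → Option 5; laplace → Option 3 (disagree)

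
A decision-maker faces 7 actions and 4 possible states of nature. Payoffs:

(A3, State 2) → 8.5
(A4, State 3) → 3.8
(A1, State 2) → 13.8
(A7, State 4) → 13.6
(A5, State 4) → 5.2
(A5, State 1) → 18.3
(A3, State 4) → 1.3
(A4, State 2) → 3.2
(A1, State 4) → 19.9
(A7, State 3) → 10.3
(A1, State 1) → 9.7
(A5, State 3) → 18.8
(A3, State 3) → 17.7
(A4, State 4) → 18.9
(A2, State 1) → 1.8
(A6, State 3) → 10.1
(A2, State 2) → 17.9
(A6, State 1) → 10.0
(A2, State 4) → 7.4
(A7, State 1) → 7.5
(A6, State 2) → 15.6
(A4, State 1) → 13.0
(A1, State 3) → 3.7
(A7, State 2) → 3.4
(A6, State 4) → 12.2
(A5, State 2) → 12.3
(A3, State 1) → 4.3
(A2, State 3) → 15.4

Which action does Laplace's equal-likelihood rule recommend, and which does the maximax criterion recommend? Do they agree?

Row averages: A1=11.775, A2=10.625, A3=7.95, A4=9.725, A5=13.65, A6=11.975, A7=8.7
Highest average = 13.65 → A5.
Row maxima: A1=19.9, A2=17.9, A3=17.7, A4=18.9, A5=18.8, A6=15.6, A7=13.6
Best best-case = 19.9 → A1.

laplace → A5; maximax → A1 (disagree)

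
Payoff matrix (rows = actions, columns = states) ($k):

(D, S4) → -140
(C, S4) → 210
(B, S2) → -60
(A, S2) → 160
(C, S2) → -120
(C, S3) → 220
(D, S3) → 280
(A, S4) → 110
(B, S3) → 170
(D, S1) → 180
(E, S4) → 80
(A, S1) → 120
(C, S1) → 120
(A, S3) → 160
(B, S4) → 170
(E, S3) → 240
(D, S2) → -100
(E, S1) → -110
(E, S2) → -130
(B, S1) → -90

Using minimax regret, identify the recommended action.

Column bests: S1=180, S2=160, S3=280, S4=210.
A regrets: 60, 0, 120, 100 → max 120
B regrets: 270, 220, 110, 40 → max 270
C regrets: 60, 280, 60, 0 → max 280
D regrets: 0, 260, 0, 350 → max 350
E regrets: 290, 290, 40, 130 → max 290
Smallest max regret = 120 → A.

A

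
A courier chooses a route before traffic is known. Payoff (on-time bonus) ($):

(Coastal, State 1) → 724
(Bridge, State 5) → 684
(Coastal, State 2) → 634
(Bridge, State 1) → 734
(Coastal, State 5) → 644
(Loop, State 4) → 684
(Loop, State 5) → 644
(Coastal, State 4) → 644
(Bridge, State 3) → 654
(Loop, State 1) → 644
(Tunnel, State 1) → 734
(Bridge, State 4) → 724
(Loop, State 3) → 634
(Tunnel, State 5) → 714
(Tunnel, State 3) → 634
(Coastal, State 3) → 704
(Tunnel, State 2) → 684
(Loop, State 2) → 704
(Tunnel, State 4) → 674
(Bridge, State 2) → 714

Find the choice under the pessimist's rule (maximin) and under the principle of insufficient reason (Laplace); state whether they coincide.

Row minima: Coastal=634, Tunnel=634, Loop=634, Bridge=654
Best worst-case = 654 → Bridge.
Row averages: Coastal=670, Tunnel=688, Loop=662, Bridge=702
Highest average = 702 → Bridge.

maximin → Bridge; laplace → Bridge (agree)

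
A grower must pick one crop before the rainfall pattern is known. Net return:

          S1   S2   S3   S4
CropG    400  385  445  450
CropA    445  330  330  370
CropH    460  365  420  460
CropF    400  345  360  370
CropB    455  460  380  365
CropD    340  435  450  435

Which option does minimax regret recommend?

CropG

Column bests: S1=460, S2=460, S3=450, S4=460.
CropG regrets: 60, 75, 5, 10 → max 75
CropA regrets: 15, 130, 120, 90 → max 130
CropH regrets: 0, 95, 30, 0 → max 95
CropF regrets: 60, 115, 90, 90 → max 115
CropB regrets: 5, 0, 70, 95 → max 95
CropD regrets: 120, 25, 0, 25 → max 120
Smallest max regret = 75 → CropG.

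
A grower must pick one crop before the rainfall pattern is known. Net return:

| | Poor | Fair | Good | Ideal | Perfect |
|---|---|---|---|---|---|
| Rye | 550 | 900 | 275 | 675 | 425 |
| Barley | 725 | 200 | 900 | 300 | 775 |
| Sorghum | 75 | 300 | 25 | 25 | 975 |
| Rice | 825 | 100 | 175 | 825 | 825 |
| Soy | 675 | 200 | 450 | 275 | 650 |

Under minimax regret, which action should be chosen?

Column bests: Poor=825, Fair=900, Good=900, Ideal=825, Perfect=975.
Rye regrets: 275, 0, 625, 150, 550 → max 625
Barley regrets: 100, 700, 0, 525, 200 → max 700
Sorghum regrets: 750, 600, 875, 800, 0 → max 875
Rice regrets: 0, 800, 725, 0, 150 → max 800
Soy regrets: 150, 700, 450, 550, 325 → max 700
Smallest max regret = 625 → Rye.

Rye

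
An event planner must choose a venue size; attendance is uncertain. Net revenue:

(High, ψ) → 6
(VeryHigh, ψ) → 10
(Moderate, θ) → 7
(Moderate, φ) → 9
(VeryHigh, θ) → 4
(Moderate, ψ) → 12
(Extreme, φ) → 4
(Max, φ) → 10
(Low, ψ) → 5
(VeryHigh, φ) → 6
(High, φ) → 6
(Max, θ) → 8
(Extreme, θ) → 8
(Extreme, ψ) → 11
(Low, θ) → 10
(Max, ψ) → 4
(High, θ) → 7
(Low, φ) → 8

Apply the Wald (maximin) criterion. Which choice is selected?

Moderate

Row minima: Low=5, Moderate=7, High=6, VeryHigh=4, Extreme=4, Max=4
Best worst-case = 7 → Moderate.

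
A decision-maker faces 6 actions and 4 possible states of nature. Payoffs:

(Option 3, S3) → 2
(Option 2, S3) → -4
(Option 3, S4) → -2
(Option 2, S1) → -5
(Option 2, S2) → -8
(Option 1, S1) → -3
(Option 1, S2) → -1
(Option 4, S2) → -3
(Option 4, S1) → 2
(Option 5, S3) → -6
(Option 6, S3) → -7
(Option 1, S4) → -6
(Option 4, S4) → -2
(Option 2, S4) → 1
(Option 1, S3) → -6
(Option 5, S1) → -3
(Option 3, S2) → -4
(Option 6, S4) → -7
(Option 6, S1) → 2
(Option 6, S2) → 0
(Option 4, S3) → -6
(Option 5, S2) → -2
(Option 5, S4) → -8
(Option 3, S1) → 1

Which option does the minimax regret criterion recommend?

Column bests: S1=2, S2=0, S3=2, S4=1.
Option 1 regrets: 5, 1, 8, 7 → max 8
Option 2 regrets: 7, 8, 6, 0 → max 8
Option 3 regrets: 1, 4, 0, 3 → max 4
Option 4 regrets: 0, 3, 8, 3 → max 8
Option 5 regrets: 5, 2, 8, 9 → max 9
Option 6 regrets: 0, 0, 9, 8 → max 9
Smallest max regret = 4 → Option 3.

Option 3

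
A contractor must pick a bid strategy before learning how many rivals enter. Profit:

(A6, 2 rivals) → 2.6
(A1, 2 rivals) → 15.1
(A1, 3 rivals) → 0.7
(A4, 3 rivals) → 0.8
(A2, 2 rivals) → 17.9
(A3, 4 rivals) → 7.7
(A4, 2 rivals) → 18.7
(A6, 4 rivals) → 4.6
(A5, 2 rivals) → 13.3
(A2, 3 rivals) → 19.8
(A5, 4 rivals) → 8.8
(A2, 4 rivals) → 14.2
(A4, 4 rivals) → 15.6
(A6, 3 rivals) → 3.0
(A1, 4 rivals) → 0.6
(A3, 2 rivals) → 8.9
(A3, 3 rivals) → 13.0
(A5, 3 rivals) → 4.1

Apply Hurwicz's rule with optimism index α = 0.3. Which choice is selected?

A2

A1: 0.3·15.1 + 0.7·0.6 = 4.95
A2: 0.3·19.8 + 0.7·14.2 = 15.88
A3: 0.3·13.0 + 0.7·7.7 = 9.29
A4: 0.3·18.7 + 0.7·0.8 = 6.17
A5: 0.3·13.3 + 0.7·4.1 = 6.86
A6: 0.3·4.6 + 0.7·2.6 = 3.2
Highest Hurwicz score = 15.88 → A2.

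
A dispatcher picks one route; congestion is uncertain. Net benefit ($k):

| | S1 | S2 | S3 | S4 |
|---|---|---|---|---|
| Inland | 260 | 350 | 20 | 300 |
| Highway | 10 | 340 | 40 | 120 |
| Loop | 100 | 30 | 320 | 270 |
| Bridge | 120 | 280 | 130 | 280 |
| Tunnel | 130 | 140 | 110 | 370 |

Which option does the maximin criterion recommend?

Bridge

Row minima: Inland=20, Highway=10, Loop=30, Bridge=120, Tunnel=110
Best worst-case = 120 → Bridge.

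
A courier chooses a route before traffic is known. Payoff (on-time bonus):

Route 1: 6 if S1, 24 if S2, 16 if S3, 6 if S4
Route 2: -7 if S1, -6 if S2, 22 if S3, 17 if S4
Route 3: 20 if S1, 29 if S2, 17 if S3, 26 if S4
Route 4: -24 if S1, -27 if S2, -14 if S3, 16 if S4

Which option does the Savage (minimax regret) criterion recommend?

Route 3

Column bests: S1=20, S2=29, S3=22, S4=26.
Route 1 regrets: 14, 5, 6, 20 → max 20
Route 2 regrets: 27, 35, 0, 9 → max 35
Route 3 regrets: 0, 0, 5, 0 → max 5
Route 4 regrets: 44, 56, 36, 10 → max 56
Smallest max regret = 5 → Route 3.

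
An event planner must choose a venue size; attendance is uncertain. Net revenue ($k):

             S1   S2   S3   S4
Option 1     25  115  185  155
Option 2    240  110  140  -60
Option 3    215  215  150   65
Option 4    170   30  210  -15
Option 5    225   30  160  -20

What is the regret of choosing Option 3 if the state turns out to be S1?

25

Best payoff under S1 is 240.
Regret = 240 − 215 = 25.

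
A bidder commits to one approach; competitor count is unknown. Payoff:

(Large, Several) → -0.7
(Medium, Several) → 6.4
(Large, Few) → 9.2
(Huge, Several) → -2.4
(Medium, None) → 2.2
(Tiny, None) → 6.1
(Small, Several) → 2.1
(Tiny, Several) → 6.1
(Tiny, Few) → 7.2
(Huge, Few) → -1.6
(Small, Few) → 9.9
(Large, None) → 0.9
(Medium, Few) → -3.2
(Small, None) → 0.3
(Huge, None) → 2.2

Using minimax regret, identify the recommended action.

Column bests: None=6.1, Few=9.9, Several=6.4.
Tiny regrets: 0.0, 2.7, 0.3 → max 2.7
Small regrets: 5.8, 0.0, 4.3 → max 5.8
Medium regrets: 3.9, 13.1, 0.0 → max 13.1
Large regrets: 5.2, 0.7, 7.1 → max 7.1
Huge regrets: 3.9, 11.5, 8.8 → max 11.5
Smallest max regret = 2.7 → Tiny.

Tiny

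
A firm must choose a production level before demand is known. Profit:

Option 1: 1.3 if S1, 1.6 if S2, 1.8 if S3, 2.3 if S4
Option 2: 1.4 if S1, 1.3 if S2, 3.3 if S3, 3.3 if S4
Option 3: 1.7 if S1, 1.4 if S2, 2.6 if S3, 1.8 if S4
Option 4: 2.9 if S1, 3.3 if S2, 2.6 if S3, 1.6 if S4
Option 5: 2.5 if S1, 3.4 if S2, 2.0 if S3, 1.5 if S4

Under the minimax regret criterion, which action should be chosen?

Column bests: S1=2.9, S2=3.4, S3=3.3, S4=3.3.
Option 1 regrets: 1.6, 1.8, 1.5, 1.0 → max 1.8
Option 2 regrets: 1.5, 2.1, 0.0, 0.0 → max 2.1
Option 3 regrets: 1.2, 2.0, 0.7, 1.5 → max 2.0
Option 4 regrets: 0.0, 0.1, 0.7, 1.7 → max 1.7
Option 5 regrets: 0.4, 0.0, 1.3, 1.8 → max 1.8
Smallest max regret = 1.7 → Option 4.

Option 4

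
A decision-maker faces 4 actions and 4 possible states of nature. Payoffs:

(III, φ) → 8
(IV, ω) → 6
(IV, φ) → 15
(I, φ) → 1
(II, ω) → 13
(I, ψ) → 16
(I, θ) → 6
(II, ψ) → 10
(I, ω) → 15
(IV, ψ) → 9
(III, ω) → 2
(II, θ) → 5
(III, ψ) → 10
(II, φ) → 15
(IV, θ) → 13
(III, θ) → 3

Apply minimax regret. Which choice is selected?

II

Column bests: θ=13, φ=15, ψ=16, ω=15.
I regrets: 7, 14, 0, 0 → max 14
II regrets: 8, 0, 6, 2 → max 8
III regrets: 10, 7, 6, 13 → max 13
IV regrets: 0, 0, 7, 9 → max 9
Smallest max regret = 8 → II.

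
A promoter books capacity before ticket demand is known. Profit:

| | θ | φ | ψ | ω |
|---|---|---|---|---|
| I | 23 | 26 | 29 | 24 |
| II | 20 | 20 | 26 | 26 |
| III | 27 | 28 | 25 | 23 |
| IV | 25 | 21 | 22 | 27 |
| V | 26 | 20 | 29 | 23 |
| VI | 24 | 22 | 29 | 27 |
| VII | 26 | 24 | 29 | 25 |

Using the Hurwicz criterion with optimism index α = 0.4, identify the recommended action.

VII

I: 0.4·29 + 0.6·23 = 25.4
II: 0.4·26 + 0.6·20 = 22.4
III: 0.4·28 + 0.6·23 = 25
IV: 0.4·27 + 0.6·21 = 23.4
V: 0.4·29 + 0.6·20 = 23.6
VI: 0.4·29 + 0.6·22 = 24.8
VII: 0.4·29 + 0.6·24 = 26
Highest Hurwicz score = 26 → VII.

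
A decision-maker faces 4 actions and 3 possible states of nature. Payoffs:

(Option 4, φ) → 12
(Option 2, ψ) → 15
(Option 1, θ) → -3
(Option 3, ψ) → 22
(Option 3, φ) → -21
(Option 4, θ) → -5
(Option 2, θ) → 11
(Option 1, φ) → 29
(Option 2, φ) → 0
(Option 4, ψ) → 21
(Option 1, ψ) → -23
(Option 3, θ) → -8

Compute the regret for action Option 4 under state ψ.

Best payoff under ψ is 22.
Regret = 22 − 21 = 1.

1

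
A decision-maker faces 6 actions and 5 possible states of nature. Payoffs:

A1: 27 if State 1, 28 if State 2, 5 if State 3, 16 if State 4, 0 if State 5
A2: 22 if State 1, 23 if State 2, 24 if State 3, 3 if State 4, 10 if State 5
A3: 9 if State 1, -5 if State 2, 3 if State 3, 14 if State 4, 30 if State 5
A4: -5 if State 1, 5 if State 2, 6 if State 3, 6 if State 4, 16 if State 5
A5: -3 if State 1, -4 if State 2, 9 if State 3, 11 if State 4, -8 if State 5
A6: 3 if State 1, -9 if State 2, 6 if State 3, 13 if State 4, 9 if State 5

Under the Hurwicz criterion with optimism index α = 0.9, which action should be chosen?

A3

A1: 0.9·28 + 0.1·0 = 25.2
A2: 0.9·24 + 0.1·3 = 21.9
A3: 0.9·30 + 0.1·(-5) = 26.5
A4: 0.9·16 + 0.1·(-5) = 13.9
A5: 0.9·11 + 0.1·(-8) = 9.1
A6: 0.9·13 + 0.1·(-9) = 10.8
Highest Hurwicz score = 26.5 → A3.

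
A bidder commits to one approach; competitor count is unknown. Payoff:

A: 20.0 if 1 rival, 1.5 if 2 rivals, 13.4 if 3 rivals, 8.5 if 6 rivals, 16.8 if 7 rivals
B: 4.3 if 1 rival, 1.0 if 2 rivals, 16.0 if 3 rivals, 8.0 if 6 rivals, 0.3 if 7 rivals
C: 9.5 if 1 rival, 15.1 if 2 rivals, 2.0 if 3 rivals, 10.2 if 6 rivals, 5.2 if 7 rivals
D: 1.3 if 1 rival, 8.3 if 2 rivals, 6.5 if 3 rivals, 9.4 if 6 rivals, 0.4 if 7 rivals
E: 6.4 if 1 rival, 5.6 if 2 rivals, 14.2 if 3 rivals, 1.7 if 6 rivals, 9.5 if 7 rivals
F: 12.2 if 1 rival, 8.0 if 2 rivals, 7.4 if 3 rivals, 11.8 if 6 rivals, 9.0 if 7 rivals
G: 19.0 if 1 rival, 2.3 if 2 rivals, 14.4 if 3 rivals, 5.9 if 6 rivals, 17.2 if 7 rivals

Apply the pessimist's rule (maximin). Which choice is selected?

F

Row minima: A=1.5, B=0.3, C=2.0, D=0.4, E=1.7, F=7.4, G=2.3
Best worst-case = 7.4 → F.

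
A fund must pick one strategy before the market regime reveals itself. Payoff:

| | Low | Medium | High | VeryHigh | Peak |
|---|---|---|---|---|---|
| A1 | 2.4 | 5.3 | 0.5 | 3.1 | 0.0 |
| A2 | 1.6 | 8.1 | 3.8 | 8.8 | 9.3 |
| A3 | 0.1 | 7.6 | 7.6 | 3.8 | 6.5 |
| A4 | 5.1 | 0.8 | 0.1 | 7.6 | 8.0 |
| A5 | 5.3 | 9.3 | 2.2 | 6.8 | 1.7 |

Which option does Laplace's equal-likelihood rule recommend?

Row averages: A1=2.26, A2=6.32, A3=5.12, A4=4.32, A5=5.06
Highest average = 6.32 → A2.

A2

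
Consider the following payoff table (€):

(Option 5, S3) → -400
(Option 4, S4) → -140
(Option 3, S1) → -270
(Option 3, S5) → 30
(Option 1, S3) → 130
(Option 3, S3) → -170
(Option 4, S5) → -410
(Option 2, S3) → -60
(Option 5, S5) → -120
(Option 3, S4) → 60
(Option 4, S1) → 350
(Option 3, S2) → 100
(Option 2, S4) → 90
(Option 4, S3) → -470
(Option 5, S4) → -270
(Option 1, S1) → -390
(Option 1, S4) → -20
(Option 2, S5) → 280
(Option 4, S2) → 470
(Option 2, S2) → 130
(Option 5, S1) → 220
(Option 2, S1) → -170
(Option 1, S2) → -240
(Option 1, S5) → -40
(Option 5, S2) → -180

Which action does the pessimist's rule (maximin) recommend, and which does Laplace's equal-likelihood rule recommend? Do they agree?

Row minima: Option 1=-390, Option 2=-170, Option 3=-270, Option 4=-470, Option 5=-400
Best worst-case = -170 → Option 2.
Row averages: Option 1=-112, Option 2=54, Option 3=-50, Option 4=-40, Option 5=-150
Highest average = 54 → Option 2.

maximin → Option 2; laplace → Option 2 (agree)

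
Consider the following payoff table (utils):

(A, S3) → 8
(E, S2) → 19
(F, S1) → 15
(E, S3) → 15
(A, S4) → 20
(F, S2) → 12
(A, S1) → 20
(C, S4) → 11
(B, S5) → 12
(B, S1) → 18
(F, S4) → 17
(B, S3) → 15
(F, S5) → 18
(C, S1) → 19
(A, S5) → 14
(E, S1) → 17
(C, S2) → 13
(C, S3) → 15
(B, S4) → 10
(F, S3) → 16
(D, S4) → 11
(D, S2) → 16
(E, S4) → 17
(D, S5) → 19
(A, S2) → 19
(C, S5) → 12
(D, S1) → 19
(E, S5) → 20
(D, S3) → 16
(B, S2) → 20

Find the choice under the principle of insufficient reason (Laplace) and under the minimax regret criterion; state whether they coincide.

Row averages: A=16.2, B=15, C=14, D=16.2, E=17.6, F=15.6
Highest average = 17.6 → E.
Column bests: S1=20, S2=20, S3=16, S4=20, S5=20.
A regrets: 0, 1, 8, 0, 6 → max 8
B regrets: 2, 0, 1, 10, 8 → max 10
C regrets: 1, 7, 1, 9, 8 → max 9
D regrets: 1, 4, 0, 9, 1 → max 9
E regrets: 3, 1, 1, 3, 0 → max 3
F regrets: 5, 8, 0, 3, 2 → max 8
Smallest max regret = 3 → E.

laplace → E; minimax regret → E (agree)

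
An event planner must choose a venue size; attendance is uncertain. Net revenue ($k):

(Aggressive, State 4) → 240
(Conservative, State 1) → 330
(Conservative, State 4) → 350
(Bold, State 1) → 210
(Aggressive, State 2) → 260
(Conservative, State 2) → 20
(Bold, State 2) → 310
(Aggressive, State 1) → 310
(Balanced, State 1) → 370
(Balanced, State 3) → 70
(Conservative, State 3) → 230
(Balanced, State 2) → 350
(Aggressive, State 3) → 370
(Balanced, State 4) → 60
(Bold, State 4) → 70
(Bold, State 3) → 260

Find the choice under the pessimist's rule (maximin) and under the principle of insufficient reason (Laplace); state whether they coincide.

Row minima: Conservative=20, Balanced=60, Aggressive=240, Bold=70
Best worst-case = 240 → Aggressive.
Row averages: Conservative=232.5, Balanced=212.5, Aggressive=295, Bold=212.5
Highest average = 295 → Aggressive.

maximin → Aggressive; laplace → Aggressive (agree)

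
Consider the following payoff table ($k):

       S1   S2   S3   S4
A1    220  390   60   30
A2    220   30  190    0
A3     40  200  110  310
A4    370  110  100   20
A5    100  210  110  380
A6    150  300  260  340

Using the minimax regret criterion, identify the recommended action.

A6

Column bests: S1=370, S2=390, S3=260, S4=380.
A1 regrets: 150, 0, 200, 350 → max 350
A2 regrets: 150, 360, 70, 380 → max 380
A3 regrets: 330, 190, 150, 70 → max 330
A4 regrets: 0, 280, 160, 360 → max 360
A5 regrets: 270, 180, 150, 0 → max 270
A6 regrets: 220, 90, 0, 40 → max 220
Smallest max regret = 220 → A6.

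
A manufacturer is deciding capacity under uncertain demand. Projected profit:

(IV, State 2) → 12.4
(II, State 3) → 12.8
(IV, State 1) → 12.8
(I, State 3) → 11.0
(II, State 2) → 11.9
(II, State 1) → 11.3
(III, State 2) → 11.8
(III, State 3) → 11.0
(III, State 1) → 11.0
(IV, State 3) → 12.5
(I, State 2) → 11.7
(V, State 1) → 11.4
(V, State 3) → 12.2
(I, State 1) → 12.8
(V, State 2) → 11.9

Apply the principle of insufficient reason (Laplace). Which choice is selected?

IV

Row averages: I=71/6, II=12, III=169/15, IV=377/30, V=71/6
Highest average = 377/30 → IV.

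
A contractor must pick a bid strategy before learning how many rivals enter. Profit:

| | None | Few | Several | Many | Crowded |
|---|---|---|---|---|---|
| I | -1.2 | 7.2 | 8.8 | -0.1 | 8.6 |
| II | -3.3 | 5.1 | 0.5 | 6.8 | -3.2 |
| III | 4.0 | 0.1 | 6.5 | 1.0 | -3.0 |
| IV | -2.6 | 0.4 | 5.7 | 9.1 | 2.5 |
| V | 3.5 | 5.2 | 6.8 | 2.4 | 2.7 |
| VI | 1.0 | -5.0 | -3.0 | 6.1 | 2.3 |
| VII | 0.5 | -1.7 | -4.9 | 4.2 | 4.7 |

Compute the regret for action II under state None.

7.3

Best payoff under None is 4.0.
Regret = 4.0 − (-3.3) = 7.3.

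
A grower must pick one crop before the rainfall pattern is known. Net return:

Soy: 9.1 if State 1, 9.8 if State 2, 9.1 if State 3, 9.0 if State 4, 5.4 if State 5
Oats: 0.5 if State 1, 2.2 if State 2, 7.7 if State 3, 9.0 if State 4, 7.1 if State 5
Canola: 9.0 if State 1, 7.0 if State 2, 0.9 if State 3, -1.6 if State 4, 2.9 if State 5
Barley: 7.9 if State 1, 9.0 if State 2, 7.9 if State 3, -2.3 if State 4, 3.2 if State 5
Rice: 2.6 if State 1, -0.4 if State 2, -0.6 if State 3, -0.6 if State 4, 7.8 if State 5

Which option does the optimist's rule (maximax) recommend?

Row maxima: Soy=9.8, Oats=9.0, Canola=9.0, Barley=9.0, Rice=7.8
Best best-case = 9.8 → Soy.

Soy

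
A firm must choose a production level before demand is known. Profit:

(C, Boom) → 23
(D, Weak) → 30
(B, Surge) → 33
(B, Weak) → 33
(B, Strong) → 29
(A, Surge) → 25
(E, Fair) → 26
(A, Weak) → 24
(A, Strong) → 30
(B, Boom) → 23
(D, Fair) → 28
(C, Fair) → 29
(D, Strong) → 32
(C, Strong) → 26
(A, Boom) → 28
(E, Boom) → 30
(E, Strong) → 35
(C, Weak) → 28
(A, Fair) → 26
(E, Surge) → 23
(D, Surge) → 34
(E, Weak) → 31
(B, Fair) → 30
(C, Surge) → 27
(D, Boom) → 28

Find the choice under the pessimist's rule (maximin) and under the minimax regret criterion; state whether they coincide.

maximin → D; minimax regret → D (agree)

Row minima: A=24, B=23, C=23, D=28, E=23
Best worst-case = 28 → D.
Column bests: Weak=33, Fair=30, Strong=35, Boom=30, Surge=34.
A regrets: 9, 4, 5, 2, 9 → max 9
B regrets: 0, 0, 6, 7, 1 → max 7
C regrets: 5, 1, 9, 7, 7 → max 9
D regrets: 3, 2, 3, 2, 0 → max 3
E regrets: 2, 4, 0, 0, 11 → max 11
Smallest max regret = 3 → D.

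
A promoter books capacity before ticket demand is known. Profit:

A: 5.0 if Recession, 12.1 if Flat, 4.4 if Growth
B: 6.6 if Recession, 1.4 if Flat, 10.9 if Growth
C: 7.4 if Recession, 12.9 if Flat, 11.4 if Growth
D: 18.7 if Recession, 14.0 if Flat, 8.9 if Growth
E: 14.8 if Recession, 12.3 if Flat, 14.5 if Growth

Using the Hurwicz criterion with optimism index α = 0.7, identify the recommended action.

A: 0.7·12.1 + 0.3·4.4 = 9.79
B: 0.7·10.9 + 0.3·1.4 = 8.05
C: 0.7·12.9 + 0.3·7.4 = 11.25
D: 0.7·18.7 + 0.3·8.9 = 15.76
E: 0.7·14.8 + 0.3·12.3 = 14.05
Highest Hurwicz score = 15.76 → D.

D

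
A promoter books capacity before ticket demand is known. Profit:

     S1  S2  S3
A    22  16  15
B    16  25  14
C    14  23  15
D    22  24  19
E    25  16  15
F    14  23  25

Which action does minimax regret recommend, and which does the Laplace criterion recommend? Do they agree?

minimax regret → D; laplace → D (agree)

Column bests: S1=25, S2=25, S3=25.
A regrets: 3, 9, 10 → max 10
B regrets: 9, 0, 11 → max 11
C regrets: 11, 2, 10 → max 11
D regrets: 3, 1, 6 → max 6
E regrets: 0, 9, 10 → max 10
F regrets: 11, 2, 0 → max 11
Smallest max regret = 6 → D.
Row averages: A=53/3, B=55/3, C=52/3, D=65/3, E=56/3, F=62/3
Highest average = 65/3 → D.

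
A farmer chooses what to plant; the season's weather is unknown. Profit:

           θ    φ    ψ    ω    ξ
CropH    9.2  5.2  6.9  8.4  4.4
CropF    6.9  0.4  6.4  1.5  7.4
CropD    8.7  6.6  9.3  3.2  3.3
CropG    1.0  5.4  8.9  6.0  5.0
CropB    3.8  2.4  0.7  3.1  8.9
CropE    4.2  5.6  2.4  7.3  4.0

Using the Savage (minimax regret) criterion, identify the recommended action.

CropH

Column bests: θ=9.2, φ=6.6, ψ=9.3, ω=8.4, ξ=8.9.
CropH regrets: 0.0, 1.4, 2.4, 0.0, 4.5 → max 4.5
CropF regrets: 2.3, 6.2, 2.9, 6.9, 1.5 → max 6.9
CropD regrets: 0.5, 0.0, 0.0, 5.2, 5.6 → max 5.6
CropG regrets: 8.2, 1.2, 0.4, 2.4, 3.9 → max 8.2
CropB regrets: 5.4, 4.2, 8.6, 5.3, 0.0 → max 8.6
CropE regrets: 5.0, 1.0, 6.9, 1.1, 4.9 → max 6.9
Smallest max regret = 4.5 → CropH.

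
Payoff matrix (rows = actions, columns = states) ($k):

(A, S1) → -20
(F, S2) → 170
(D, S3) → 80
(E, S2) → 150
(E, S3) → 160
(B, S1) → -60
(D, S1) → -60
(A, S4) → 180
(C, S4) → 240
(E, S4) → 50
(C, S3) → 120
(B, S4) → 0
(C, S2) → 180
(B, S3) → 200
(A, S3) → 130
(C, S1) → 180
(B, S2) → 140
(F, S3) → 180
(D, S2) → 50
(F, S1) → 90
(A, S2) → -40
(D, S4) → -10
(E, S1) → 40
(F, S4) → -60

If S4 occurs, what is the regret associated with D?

250

Best payoff under S4 is 240.
Regret = 240 − (-10) = 250.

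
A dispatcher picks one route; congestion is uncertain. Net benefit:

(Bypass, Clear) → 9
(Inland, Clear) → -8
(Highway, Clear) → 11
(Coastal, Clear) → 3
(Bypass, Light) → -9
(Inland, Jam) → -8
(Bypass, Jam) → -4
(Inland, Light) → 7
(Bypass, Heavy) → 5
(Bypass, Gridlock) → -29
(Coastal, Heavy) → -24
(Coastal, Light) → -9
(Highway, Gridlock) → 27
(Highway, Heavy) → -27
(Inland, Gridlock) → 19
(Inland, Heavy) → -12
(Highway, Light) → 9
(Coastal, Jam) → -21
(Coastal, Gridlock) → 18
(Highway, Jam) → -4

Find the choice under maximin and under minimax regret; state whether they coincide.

Row minima: Bypass=-29, Coastal=-24, Highway=-27, Inland=-12
Best worst-case = -12 → Inland.
Column bests: Clear=11, Light=9, Heavy=5, Jam=-4, Gridlock=27.
Bypass regrets: 2, 18, 0, 0, 56 → max 56
Coastal regrets: 8, 18, 29, 17, 9 → max 29
Highway regrets: 0, 0, 32, 0, 0 → max 32
Inland regrets: 19, 2, 17, 4, 8 → max 19
Smallest max regret = 19 → Inland.

maximin → Inland; minimax regret → Inland (agree)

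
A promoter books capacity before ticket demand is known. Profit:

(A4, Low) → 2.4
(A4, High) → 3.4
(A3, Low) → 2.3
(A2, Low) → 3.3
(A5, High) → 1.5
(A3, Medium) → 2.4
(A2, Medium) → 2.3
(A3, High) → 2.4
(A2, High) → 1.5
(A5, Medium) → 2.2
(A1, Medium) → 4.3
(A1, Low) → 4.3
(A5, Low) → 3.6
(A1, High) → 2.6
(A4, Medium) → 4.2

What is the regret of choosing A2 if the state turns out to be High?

Best payoff under High is 3.4.
Regret = 3.4 − 1.5 = 1.9.

1.9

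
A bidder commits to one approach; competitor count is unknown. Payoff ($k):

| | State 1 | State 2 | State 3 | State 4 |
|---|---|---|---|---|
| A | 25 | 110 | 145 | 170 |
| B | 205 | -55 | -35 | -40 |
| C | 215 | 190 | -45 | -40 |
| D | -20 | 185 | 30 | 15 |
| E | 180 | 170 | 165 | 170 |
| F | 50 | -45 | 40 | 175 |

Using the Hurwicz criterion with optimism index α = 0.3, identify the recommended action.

E

A: 0.3·170 + 0.7·25 = 68.5
B: 0.3·205 + 0.7·(-55) = 23
C: 0.3·215 + 0.7·(-45) = 33
D: 0.3·185 + 0.7·(-20) = 41.5
E: 0.3·180 + 0.7·165 = 169.5
F: 0.3·175 + 0.7·(-45) = 21
Highest Hurwicz score = 169.5 → E.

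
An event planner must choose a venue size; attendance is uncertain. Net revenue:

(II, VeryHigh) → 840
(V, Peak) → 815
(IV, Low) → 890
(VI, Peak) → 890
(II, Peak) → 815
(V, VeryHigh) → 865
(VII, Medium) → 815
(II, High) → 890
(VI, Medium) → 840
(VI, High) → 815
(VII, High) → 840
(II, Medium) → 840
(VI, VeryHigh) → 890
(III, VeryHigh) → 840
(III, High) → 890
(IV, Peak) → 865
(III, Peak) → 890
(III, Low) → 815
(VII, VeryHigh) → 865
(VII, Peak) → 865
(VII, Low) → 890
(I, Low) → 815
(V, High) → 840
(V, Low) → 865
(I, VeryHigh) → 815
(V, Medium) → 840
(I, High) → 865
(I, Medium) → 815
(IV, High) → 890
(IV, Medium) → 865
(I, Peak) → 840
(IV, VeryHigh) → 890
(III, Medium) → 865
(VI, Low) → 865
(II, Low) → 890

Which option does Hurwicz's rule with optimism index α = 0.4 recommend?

IV

I: 0.4·865 + 0.6·815 = 835
II: 0.4·890 + 0.6·815 = 845
III: 0.4·890 + 0.6·815 = 845
IV: 0.4·890 + 0.6·865 = 875
V: 0.4·865 + 0.6·815 = 835
VI: 0.4·890 + 0.6·815 = 845
VII: 0.4·890 + 0.6·815 = 845
Highest Hurwicz score = 875 → IV.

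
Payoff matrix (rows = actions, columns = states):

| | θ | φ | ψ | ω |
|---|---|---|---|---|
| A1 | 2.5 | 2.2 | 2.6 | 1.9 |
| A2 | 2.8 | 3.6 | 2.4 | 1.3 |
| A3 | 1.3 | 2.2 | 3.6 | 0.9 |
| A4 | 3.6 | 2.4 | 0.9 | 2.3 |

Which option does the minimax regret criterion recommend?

Column bests: θ=3.6, φ=3.6, ψ=3.6, ω=2.3.
A1 regrets: 1.1, 1.4, 1.0, 0.4 → max 1.4
A2 regrets: 0.8, 0.0, 1.2, 1.0 → max 1.2
A3 regrets: 2.3, 1.4, 0.0, 1.4 → max 2.3
A4 regrets: 0.0, 1.2, 2.7, 0.0 → max 2.7
Smallest max regret = 1.2 → A2.

A2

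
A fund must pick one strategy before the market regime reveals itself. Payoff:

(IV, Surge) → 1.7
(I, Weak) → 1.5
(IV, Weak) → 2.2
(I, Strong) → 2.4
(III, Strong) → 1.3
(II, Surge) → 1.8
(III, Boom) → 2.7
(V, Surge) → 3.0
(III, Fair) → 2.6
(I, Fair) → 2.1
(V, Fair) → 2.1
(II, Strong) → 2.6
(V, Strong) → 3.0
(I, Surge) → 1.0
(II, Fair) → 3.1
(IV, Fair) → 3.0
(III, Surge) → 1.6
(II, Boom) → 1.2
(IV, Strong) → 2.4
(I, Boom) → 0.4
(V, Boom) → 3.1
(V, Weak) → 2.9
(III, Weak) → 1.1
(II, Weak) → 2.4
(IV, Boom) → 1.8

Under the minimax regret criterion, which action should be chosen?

V

Column bests: Weak=2.9, Fair=3.1, Strong=3.0, Boom=3.1, Surge=3.0.
I regrets: 1.4, 1.0, 0.6, 2.7, 2.0 → max 2.7
II regrets: 0.5, 0.0, 0.4, 1.9, 1.2 → max 1.9
III regrets: 1.8, 0.5, 1.7, 0.4, 1.4 → max 1.8
IV regrets: 0.7, 0.1, 0.6, 1.3, 1.3 → max 1.3
V regrets: 0.0, 1.0, 0.0, 0.0, 0.0 → max 1.0
Smallest max regret = 1.0 → V.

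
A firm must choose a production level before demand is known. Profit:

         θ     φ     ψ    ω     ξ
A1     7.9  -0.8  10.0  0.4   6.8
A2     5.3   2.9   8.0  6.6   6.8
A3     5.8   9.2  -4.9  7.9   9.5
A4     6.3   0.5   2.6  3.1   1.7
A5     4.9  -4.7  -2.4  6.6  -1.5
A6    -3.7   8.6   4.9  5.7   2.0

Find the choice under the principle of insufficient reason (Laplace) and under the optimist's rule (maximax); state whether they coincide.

Row averages: A1=4.86, A2=5.92, A3=5.5, A4=2.84, A5=0.58, A6=3.5
Highest average = 5.92 → A2.
Row maxima: A1=10.0, A2=8.0, A3=9.5, A4=6.3, A5=6.6, A6=8.6
Best best-case = 10.0 → A1.

laplace → A2; maximax → A1 (disagree)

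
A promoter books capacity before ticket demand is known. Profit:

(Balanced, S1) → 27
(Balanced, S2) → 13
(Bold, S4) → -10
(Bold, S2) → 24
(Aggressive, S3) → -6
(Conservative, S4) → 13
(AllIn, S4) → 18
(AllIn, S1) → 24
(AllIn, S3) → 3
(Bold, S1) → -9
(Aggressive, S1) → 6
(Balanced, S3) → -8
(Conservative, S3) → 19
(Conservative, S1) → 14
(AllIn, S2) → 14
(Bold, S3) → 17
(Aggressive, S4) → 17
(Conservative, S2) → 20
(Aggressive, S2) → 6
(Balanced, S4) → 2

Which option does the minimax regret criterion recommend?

Column bests: S1=27, S2=24, S3=19, S4=18.
Conservative regrets: 13, 4, 0, 5 → max 13
Balanced regrets: 0, 11, 27, 16 → max 27
Aggressive regrets: 21, 18, 25, 1 → max 25
Bold regrets: 36, 0, 2, 28 → max 36
AllIn regrets: 3, 10, 16, 0 → max 16
Smallest max regret = 13 → Conservative.

Conservative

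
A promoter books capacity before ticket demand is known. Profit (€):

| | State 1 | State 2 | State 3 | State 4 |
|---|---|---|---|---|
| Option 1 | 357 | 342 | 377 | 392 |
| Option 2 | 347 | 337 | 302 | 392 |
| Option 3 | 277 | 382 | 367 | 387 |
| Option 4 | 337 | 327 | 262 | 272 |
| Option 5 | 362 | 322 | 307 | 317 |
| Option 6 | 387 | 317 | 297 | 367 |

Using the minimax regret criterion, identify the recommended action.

Column bests: State 1=387, State 2=382, State 3=377, State 4=392.
Option 1 regrets: 30, 40, 0, 0 → max 40
Option 2 regrets: 40, 45, 75, 0 → max 75
Option 3 regrets: 110, 0, 10, 5 → max 110
Option 4 regrets: 50, 55, 115, 120 → max 120
Option 5 regrets: 25, 60, 70, 75 → max 75
Option 6 regrets: 0, 65, 80, 25 → max 80
Smallest max regret = 40 → Option 1.

Option 1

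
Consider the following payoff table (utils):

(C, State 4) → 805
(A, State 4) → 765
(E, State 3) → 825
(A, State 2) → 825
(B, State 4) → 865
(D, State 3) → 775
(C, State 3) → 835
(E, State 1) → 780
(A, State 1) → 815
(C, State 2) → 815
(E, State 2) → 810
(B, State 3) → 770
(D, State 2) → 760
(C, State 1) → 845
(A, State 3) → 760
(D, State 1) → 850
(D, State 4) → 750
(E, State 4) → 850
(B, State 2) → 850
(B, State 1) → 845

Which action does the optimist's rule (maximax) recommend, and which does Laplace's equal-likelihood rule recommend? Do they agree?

Row maxima: A=825, B=865, C=845, D=850, E=850
Best best-case = 865 → B.
Row averages: A=791.25, B=832.5, C=825, D=783.75, E=816.25
Highest average = 832.5 → B.

maximax → B; laplace → B (agree)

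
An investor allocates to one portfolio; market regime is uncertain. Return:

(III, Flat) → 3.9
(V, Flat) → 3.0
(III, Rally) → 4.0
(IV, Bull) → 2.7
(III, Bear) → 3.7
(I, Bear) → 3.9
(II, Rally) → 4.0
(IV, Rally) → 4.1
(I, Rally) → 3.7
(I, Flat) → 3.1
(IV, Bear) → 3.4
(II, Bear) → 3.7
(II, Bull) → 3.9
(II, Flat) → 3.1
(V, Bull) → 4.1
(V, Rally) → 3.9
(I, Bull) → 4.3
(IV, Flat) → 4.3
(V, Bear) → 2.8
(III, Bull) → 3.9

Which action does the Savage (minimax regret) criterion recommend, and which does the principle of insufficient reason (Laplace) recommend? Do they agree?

Column bests: Bear=3.9, Flat=4.3, Bull=4.3, Rally=4.1.
I regrets: 0.0, 1.2, 0.0, 0.4 → max 1.2
II regrets: 0.2, 1.2, 0.4, 0.1 → max 1.2
III regrets: 0.2, 0.4, 0.4, 0.1 → max 0.4
IV regrets: 0.5, 0.0, 1.6, 0.0 → max 1.6
V regrets: 1.1, 1.3, 0.2, 0.2 → max 1.3
Smallest max regret = 0.4 → III.
Row averages: I=3.75, II=3.675, III=3.875, IV=3.625, V=3.45
Highest average = 3.875 → III.

minimax regret → III; laplace → III (agree)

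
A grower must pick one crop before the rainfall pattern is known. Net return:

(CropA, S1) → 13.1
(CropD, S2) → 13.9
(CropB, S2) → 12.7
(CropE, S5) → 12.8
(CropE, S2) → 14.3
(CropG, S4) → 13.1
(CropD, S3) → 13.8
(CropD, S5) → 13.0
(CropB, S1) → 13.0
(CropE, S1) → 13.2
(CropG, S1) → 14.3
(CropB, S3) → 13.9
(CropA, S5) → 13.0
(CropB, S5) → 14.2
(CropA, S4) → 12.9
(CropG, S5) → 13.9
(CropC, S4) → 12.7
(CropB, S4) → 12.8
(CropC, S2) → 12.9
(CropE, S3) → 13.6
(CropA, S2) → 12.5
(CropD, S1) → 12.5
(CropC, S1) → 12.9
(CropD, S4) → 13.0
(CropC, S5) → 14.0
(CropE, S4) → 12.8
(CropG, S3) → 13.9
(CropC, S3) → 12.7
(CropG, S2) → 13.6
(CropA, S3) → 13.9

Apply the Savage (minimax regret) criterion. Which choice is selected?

Column bests: S1=14.3, S2=14.3, S3=13.9, S4=13.1, S5=14.2.
CropB regrets: 1.3, 1.6, 0.0, 0.3, 0.0 → max 1.6
CropE regrets: 1.1, 0.0, 0.3, 0.3, 1.4 → max 1.4
CropG regrets: 0.0, 0.7, 0.0, 0.0, 0.3 → max 0.7
CropA regrets: 1.2, 1.8, 0.0, 0.2, 1.2 → max 1.8
CropD regrets: 1.8, 0.4, 0.1, 0.1, 1.2 → max 1.8
CropC regrets: 1.4, 1.4, 1.2, 0.4, 0.2 → max 1.4
Smallest max regret = 0.7 → CropG.

CropG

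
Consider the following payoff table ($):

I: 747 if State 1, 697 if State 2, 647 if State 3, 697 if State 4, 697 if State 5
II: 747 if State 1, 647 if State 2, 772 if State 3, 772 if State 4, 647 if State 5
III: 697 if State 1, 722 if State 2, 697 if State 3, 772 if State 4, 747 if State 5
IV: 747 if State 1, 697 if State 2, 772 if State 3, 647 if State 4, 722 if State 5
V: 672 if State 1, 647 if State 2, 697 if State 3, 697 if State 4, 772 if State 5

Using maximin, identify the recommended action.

Row minima: I=647, II=647, III=697, IV=647, V=647
Best worst-case = 697 → III.

III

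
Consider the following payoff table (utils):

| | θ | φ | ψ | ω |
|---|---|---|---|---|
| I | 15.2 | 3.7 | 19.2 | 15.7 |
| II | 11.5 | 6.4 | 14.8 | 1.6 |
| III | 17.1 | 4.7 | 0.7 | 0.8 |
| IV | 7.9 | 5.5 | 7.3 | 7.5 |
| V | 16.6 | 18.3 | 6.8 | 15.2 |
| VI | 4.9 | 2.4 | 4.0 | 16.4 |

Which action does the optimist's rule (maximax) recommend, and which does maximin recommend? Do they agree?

Row maxima: I=19.2, II=14.8, III=17.1, IV=7.9, V=18.3, VI=16.4
Best best-case = 19.2 → I.
Row minima: I=3.7, II=1.6, III=0.7, IV=5.5, V=6.8, VI=2.4
Best worst-case = 6.8 → V.

maximax → I; maximin → V (disagree)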